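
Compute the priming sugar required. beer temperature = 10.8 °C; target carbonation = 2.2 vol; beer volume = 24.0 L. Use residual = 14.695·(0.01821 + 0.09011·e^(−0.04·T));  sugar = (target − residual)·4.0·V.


residual = 14.695·(0.01821 + 0.09011·e^(−0.04·10.8)) = 1.1273
sugar = (2.2 − 1.1273)·4.0·24.0

102.9833 g


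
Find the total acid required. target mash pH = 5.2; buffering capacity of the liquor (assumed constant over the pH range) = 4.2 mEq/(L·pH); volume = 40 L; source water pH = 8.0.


acid = buffering capacity · (pH_source − pH_target) · V
acid = 4.2 · (8.0 − 5.2) · 40

470.4000 mEq


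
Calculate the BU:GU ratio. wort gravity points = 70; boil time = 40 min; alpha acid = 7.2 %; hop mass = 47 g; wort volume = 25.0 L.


U = 1.65·0.000125^(GP/1000)·(1−e^(−0.04t))/4.15;  IBU = (α/100)·m·U·1000/V;  BU:GU = IBU/GP
U = 1.65·0.000125^(70/1000)·(1−e^(−0.04·40))/4.15 = 0.1692
IBU = (7.2/100)·47·0.1692·1000/25.0 = 22.8965
BU:GU = 22.8965/70

0.3271


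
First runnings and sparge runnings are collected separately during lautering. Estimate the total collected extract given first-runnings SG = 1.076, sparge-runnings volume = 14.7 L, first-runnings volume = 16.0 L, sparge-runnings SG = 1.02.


total = Σ (SG_i − 1)·1000·V_i
first = (1.076 − 1)·1000·16.0 = 1216.0000
sparge = (1.02 − 1)·1000·14.7 = 294.0000
total = 1216.0000 + 294.0000

1510.0000 gravity·L


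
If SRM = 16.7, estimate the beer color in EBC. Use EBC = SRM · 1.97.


EBC = 16.7 · 1.97

32.8990 EBC


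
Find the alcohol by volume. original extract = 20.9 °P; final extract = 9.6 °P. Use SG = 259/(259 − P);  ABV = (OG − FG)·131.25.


OG = 259/(259 − 20.9) = 1.0878
FG = 259/(259 − 9.6) = 1.0385
ABV = (1.0878 − 1.0385)·131.25

6.4688 % ABV


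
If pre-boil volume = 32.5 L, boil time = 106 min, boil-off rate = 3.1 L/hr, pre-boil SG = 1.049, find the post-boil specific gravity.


V_post = V_pre − rate·(t/60);  SG_post = 1 + (SG_pre−1)·V_pre/V_post
V_post = 32.5 − 3.1·(106/60) = 27.0233
SG_post = 1 + (1.049 − 1)·32.5/27.0233

1.0589


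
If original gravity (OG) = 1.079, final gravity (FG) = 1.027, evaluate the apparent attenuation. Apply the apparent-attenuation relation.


AA = (OG − FG)/(OG − 1) · 100
AA = (1.079 − 1.027)/(1.079 − 1) · 100

65.8228 %


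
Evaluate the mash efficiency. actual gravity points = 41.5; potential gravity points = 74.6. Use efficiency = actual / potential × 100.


efficiency = 41.5 / 74.6 × 100

55.6300 %


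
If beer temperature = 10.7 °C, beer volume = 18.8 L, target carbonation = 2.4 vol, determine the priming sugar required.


residual = 14.695·(0.01821 + 0.09011·e^(−0.04·T));  sugar = (target − residual)·4.0·V
residual = 14.695·(0.01821 + 0.09011·e^(−0.04·10.7)) = 1.1307
sugar = (2.4 − 1.1307)·4.0·18.8

95.4512 g


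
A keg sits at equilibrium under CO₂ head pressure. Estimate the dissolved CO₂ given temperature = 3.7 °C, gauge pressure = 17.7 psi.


vols = (P + 14.695)·(0.01821 + 0.09011·e^(−0.04·T))
vols = (17.7 + 14.695)·(0.01821 + 0.09011·e^(−0.04·3.7))

3.1074 volumes


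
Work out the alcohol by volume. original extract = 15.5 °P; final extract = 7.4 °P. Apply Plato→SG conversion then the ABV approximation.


SG = 259/(259 − P);  ABV = (OG − FG)·131.25
OG = 259/(259 − 15.5) = 1.0637
FG = 259/(259 − 7.4) = 1.0294
ABV = (1.0637 − 1.0294)·131.25

4.4944 % ABV


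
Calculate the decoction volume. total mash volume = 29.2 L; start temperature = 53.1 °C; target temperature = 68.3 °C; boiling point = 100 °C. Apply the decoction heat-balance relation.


V_dec = V_total·(T_target − T_start)/(T_boil − T_start)
V_dec = 29.2·(68.3 − 53.1)/(100 − 53.1)

9.4635 L


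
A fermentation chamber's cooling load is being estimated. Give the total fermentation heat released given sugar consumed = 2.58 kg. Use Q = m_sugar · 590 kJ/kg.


Q = 2.58 · 590

1522.2000 kJ


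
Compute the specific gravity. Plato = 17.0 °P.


SG = 259/(259 − P)
SG = 259/(259 − 17.0)

1.0702


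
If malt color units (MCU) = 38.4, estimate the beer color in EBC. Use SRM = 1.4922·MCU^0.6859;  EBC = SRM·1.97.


SRM = 1.4922·38.4^0.6859 = 18.2188
EBC = 18.2188·1.97

35.8910 EBC


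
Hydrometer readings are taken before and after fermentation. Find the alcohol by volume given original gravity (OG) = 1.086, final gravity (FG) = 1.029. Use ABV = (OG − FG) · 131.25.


ABV = (1.086 − 1.029) · 131.25

7.4813 % ABV


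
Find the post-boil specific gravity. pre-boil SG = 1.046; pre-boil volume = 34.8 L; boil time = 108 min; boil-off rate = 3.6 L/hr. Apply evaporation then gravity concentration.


V_post = V_pre − rate·(t/60);  SG_post = 1 + (SG_pre−1)·V_pre/V_post
V_post = 34.8 − 3.6·(108/60) = 28.3200
SG_post = 1 + (1.046 − 1)·34.8/28.3200

1.0565


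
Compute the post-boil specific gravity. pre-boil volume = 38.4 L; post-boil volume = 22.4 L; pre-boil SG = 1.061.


SG_post = 1 + (SG_pre − 1)·V_pre/V_post
pts_pre = (1.061 − 1)·1000 = 61.0000
pts_post = 61.0000·38.4/22.4 = 104.5714
SG_post = 1 + 104.5714/1000

1.1046


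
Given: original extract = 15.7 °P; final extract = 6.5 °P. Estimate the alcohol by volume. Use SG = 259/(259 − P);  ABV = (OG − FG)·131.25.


OG = 259/(259 − 15.7) = 1.0645
FG = 259/(259 − 6.5) = 1.0257
ABV = (1.0645 − 1.0257)·131.25

5.0908 % ABV


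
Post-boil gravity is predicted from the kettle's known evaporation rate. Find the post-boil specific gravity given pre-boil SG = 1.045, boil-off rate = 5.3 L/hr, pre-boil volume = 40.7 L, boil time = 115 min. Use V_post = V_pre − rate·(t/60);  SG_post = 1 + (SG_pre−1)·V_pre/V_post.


V_post = 40.7 − 5.3·(115/60) = 30.5417
SG_post = 1 + (1.045 − 1)·40.7/30.5417

1.0600


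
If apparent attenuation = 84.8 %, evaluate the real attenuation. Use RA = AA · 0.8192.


RA = 84.8 · 0.8192

69.4682 %


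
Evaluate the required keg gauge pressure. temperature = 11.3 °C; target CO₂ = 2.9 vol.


psi = vols/(0.01821 + 0.09011·e^(−0.04·T)) − 14.695
psi = 2.9/(0.01821 + 0.09011·e^(−0.04·11.3)) − 14.695

23.6892 psi


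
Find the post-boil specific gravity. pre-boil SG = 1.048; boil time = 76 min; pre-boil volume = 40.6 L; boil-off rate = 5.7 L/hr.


V_post = V_pre − rate·(t/60);  SG_post = 1 + (SG_pre−1)·V_pre/V_post
V_post = 40.6 − 5.7·(76/60) = 33.3800
SG_post = 1 + (1.048 − 1)·40.6/33.3800

1.0584


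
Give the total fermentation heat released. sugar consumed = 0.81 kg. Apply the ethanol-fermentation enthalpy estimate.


Q = m_sugar · 590 kJ/kg
Q = 0.81 · 590

477.9000 kJ


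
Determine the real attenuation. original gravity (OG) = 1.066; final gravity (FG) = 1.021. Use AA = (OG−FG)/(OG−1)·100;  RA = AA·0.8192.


AA = (1.066 − 1.021)/(1.066 − 1)·100 = 68.1818
RA = 68.1818·0.8192

55.8545 %


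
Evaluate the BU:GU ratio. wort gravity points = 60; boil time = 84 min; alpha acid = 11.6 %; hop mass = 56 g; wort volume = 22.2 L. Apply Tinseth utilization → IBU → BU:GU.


U = 1.65·0.000125^(GP/1000)·(1−e^(−0.04t))/4.15;  IBU = (α/100)·m·U·1000/V;  BU:GU = IBU/GP
U = 1.65·0.000125^(60/1000)·(1−e^(−0.04·84))/4.15 = 0.2238
IBU = (11.6/100)·56·0.2238·1000/22.2 = 65.4923
BU:GU = 65.4923/60

1.0915


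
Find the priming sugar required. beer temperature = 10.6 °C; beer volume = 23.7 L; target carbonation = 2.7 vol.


residual = 14.695·(0.01821 + 0.09011·e^(−0.04·T));  sugar = (target − residual)·4.0·V
residual = 14.695·(0.01821 + 0.09011·e^(−0.04·10.6)) = 1.1342
sugar = (2.7 − 1.1342)·4.0·23.7

148.4414 g


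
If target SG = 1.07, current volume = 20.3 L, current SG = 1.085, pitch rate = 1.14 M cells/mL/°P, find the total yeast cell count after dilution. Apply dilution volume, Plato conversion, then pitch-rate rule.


V_w = V·((SG_c−1)/(SG_t−1)−1);  °P = 259 − 259/SG_t;  cells = rate·(V+V_w)·°P
V_w = 20.3·((1.085−1)/(1.07−1)−1) = 4.3500
V_final = 20.3 + 4.3500 = 24.6500
°P = 259 − 259/1.07 = 16.9439
cells = 1.14·24.6500·16.9439

476.1412 billion cells


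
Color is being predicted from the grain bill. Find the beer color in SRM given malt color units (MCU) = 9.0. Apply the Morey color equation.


SRM = 1.4922 · MCU^0.6859
SRM = 1.4922 · 9.0^0.6859

6.7351 SRM


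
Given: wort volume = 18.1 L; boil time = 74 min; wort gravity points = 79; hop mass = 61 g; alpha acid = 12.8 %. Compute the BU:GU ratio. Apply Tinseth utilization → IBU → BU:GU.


U = 1.65·0.000125^(GP/1000)·(1−e^(−0.04t))/4.15;  IBU = (α/100)·m·U·1000/V;  BU:GU = IBU/GP
U = 1.65·0.000125^(79/1000)·(1−e^(−0.04·74))/4.15 = 0.1853
IBU = (12.8/100)·61·0.1853·1000/18.1 = 79.9547
BU:GU = 79.9547/79

1.0121


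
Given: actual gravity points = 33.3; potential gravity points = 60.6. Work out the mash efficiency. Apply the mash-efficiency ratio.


efficiency = actual / potential × 100
efficiency = 33.3 / 60.6 × 100

54.9505 %


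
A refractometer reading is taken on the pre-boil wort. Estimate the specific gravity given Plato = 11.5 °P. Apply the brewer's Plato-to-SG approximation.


SG = 259/(259 − P)
SG = 259/(259 − 11.5)

1.0465


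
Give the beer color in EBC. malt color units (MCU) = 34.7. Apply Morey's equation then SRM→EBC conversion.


SRM = 1.4922·MCU^0.6859;  EBC = SRM·1.97
SRM = 1.4922·34.7^0.6859 = 16.9957
EBC = 16.9957·1.97

33.4815 EBC


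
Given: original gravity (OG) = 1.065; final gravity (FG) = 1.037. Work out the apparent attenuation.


AA = (OG − FG)/(OG − 1) · 100
AA = (1.065 − 1.037)/(1.065 − 1) · 100

43.0769 %


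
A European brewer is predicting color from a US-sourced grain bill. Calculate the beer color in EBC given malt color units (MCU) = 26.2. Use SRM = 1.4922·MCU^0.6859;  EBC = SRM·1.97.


SRM = 1.4922·26.2^0.6859 = 14.0165
EBC = 14.0165·1.97

27.6125 EBC


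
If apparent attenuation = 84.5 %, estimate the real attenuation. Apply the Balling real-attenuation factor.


RA = AA · 0.8192
RA = 84.5 · 0.8192

69.2224 %


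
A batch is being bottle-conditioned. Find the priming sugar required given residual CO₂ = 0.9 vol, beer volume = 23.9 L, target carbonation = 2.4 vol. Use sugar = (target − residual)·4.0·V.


sugar = (2.4 − 0.9)·4.0·23.9

143.4000 g


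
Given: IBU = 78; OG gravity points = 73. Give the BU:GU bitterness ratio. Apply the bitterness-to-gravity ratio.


BU:GU = IBU / OG_points
BU:GU = 78 / 73

1.0685


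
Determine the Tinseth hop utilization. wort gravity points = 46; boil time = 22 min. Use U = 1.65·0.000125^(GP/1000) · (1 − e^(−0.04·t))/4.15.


bigness = 1.65·0.000125^(46/1000) = 1.0913
boil_factor = (1 − e^(−0.04·22))/4.15 = 0.1410
U = 1.0913 · 0.1410

0.1539


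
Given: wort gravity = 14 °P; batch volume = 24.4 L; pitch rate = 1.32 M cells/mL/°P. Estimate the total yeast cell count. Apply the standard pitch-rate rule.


cells (billions) = rate · V_L · °P
cells = 1.32 · 24.4 · 14

450.9120 billion cells


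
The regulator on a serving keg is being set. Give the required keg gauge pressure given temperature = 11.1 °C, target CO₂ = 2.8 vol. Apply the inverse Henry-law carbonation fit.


psi = vols/(0.01821 + 0.09011·e^(−0.04·T)) − 14.695
psi = 2.8/(0.01821 + 0.09011·e^(−0.04·11.1)) − 14.695

22.1411 psi


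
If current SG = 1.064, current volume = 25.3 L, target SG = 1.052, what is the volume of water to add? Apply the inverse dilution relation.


V_water = V·((SG_curr − 1)/(SG_target − 1) − 1)
V_water = 25.3·((1.064 − 1)/(1.052 − 1) − 1)

5.8385 L


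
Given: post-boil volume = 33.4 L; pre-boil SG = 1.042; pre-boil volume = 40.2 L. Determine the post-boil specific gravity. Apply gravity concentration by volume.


SG_post = 1 + (SG_pre − 1)·V_pre/V_post
pts_pre = (1.042 − 1)·1000 = 42.0000
pts_post = 42.0000·40.2/33.4 = 50.5509
SG_post = 1 + 50.5509/1000

1.0506


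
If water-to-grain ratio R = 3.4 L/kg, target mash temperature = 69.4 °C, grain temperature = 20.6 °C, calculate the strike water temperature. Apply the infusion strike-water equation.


T_strike = (0.41/R)·(T_mash − T_grain) + T_mash
T_strike = (0.41/3.4)·(69.4 − 20.6) + 69.4

75.2847 °C


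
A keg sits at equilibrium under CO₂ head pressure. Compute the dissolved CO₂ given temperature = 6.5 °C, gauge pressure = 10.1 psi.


vols = (P + 14.695)·(0.01821 + 0.09011·e^(−0.04·T))
vols = (10.1 + 14.695)·(0.01821 + 0.09011·e^(−0.04·6.5))

2.1743 volumes


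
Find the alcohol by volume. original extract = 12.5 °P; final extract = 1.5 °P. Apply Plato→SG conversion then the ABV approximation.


SG = 259/(259 − P);  ABV = (OG − FG)·131.25
OG = 259/(259 − 12.5) = 1.0507
FG = 259/(259 − 1.5) = 1.0058
ABV = (1.0507 − 1.0058)·131.25

5.8911 % ABV


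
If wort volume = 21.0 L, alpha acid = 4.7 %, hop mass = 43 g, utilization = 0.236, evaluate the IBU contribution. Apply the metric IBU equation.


IBU = (α/100)·mass·U·1000 / V
IBU = (4.7/100)·43·0.236·1000 / 21.0

22.7122 IBU


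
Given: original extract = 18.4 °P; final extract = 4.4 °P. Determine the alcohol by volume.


SG = 259/(259 − P);  ABV = (OG − FG)·131.25
OG = 259/(259 − 18.4) = 1.0765
FG = 259/(259 − 4.4) = 1.0173
ABV = (1.0765 − 1.0173)·131.25

7.7691 % ABV


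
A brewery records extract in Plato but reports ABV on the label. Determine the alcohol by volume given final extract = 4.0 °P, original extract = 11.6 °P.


SG = 259/(259 − P);  ABV = (OG − FG)·131.25
OG = 259/(259 − 11.6) = 1.0469
FG = 259/(259 − 4.0) = 1.0157
ABV = (1.0469 − 1.0157)·131.25

4.0952 % ABV


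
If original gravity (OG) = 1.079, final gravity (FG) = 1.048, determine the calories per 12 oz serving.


ABW = (OG−FG)·131.25·0.79/FG;  °P = 259 − 259/SG (for OG→OE and FG→AE);  RE = 0.1808·OE + 0.8192·AE;  Cal = (6.9·ABW + 4·(RE−0.1))·FG·3.55
ABW = (1.079 − 1.048)·131.25·0.79/1.048 = 3.0671
OE = 259 − 259/1.079 = 18.9629 °P
AE = 259 − 259/1.048 = 11.8626 °P
RE = 0.1808·18.9629 + 0.8192·11.8626 = 13.1463 °P
Cal = (6.9·3.0671 + 4·(13.1463−0.1))·1.048·3.55

272.8849 kcal


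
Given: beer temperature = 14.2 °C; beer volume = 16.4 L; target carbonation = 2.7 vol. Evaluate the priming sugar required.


residual = 14.695·(0.01821 + 0.09011·e^(−0.04·T));  sugar = (target − residual)·4.0·V
residual = 14.695·(0.01821 + 0.09011·e^(−0.04·14.2)) = 1.0179
sugar = (2.7 − 1.0179)·4.0·16.4

110.3428 g


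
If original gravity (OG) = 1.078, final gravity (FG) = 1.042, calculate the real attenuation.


AA = (OG−FG)/(OG−1)·100;  RA = AA·0.8192
AA = (1.078 − 1.042)/(1.078 − 1)·100 = 46.1538
RA = 46.1538·0.8192

37.8092 %


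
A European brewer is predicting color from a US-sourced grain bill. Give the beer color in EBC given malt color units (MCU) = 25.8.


SRM = 1.4922·MCU^0.6859;  EBC = SRM·1.97
SRM = 1.4922·25.8^0.6859 = 13.8694
EBC = 13.8694·1.97

27.3227 EBC


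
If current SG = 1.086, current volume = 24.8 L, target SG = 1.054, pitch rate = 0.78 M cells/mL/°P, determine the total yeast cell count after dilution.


V_w = V·((SG_c−1)/(SG_t−1)−1);  °P = 259 − 259/SG_t;  cells = rate·(V+V_w)·°P
V_w = 24.8·((1.086−1)/(1.054−1)−1) = 14.6963
V_final = 24.8 + 14.6963 = 39.4963
°P = 259 − 259/1.054 = 13.2694
cells = 0.78·39.4963·13.2694

408.7934 billion cells


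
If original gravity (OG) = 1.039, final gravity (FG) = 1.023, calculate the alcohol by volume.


ABV = (OG − FG) · 131.25
ABV = (1.039 − 1.023) · 131.25

2.1000 % ABV


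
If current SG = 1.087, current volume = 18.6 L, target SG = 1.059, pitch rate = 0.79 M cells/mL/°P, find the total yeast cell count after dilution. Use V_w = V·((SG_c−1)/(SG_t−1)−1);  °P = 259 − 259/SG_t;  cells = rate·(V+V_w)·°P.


V_w = 18.6·((1.087−1)/(1.059−1)−1) = 8.8271
V_final = 18.6 + 8.8271 = 27.4271
°P = 259 − 259/1.059 = 14.4297
cells = 0.79·27.4271·14.4297

312.6534 billion cells


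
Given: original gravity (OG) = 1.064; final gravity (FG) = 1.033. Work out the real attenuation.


AA = (OG−FG)/(OG−1)·100;  RA = AA·0.8192
AA = (1.064 − 1.033)/(1.064 − 1)·100 = 48.4375
RA = 48.4375·0.8192

39.6800 %


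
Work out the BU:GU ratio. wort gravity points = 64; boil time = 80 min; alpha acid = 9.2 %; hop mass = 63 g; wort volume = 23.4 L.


U = 1.65·0.000125^(GP/1000)·(1−e^(−0.04t))/4.15;  IBU = (α/100)·m·U·1000/V;  BU:GU = IBU/GP
U = 1.65·0.000125^(64/1000)·(1−e^(−0.04·80))/4.15 = 0.2146
IBU = (9.2/100)·63·0.2146·1000/23.4 = 53.1468
BU:GU = 53.1468/64

0.8304


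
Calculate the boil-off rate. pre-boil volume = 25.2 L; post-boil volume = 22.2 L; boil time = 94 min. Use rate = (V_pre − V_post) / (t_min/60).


rate = (25.2 − 22.2) / (94/60)

1.9149 L/hr


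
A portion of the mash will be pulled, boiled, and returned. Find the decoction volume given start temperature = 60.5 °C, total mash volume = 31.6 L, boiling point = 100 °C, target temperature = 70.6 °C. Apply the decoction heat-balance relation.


V_dec = V_total·(T_target − T_start)/(T_boil − T_start)
V_dec = 31.6·(70.6 − 60.5)/(100 − 60.5)

8.0800 L


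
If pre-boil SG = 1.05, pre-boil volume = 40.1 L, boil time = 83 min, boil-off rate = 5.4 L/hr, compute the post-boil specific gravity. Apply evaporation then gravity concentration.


V_post = V_pre − rate·(t/60);  SG_post = 1 + (SG_pre−1)·V_pre/V_post
V_post = 40.1 − 5.4·(83/60) = 32.6300
SG_post = 1 + (1.05 − 1)·40.1/32.6300

1.0614


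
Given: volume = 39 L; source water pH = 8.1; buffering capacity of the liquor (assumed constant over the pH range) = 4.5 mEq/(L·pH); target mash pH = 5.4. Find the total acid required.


acid = buffering capacity · (pH_source − pH_target) · V
acid = 4.5 · (8.1 − 5.4) · 39

473.8500 mEq


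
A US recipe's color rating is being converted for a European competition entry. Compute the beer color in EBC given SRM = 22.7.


EBC = SRM · 1.97
EBC = 22.7 · 1.97

44.7190 EBC


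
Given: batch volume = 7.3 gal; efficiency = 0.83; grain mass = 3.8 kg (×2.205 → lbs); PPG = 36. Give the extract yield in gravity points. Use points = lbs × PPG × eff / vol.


lbs = 3.8 × 2.205 = 8.3790
points = 8.3790 × 36 × 0.83 / 7.3

34.2965 points


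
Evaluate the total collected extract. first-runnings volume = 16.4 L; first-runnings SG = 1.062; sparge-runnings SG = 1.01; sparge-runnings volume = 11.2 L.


total = Σ (SG_i − 1)·1000·V_i
first = (1.062 − 1)·1000·16.4 = 1016.8000
sparge = (1.01 − 1)·1000·11.2 = 112.0000
total = 1016.8000 + 112.0000

1128.8000 gravity·L


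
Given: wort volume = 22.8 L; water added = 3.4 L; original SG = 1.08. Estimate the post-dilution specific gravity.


SG_new = 1 + (SG_old − 1)·V_old/(V_old + V_water)
pts = (1.08 − 1)·1000·22.8/(22.8 + 3.4) = 69.6183
SG_new = 1 + 69.6183/1000

1.0696


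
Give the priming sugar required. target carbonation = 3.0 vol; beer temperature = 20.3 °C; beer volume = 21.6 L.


residual = 14.695·(0.01821 + 0.09011·e^(−0.04·T));  sugar = (target − residual)·4.0·V
residual = 14.695·(0.01821 + 0.09011·e^(−0.04·20.3)) = 0.8555
sugar = (3.0 − 0.8555)·4.0·21.6

185.2861 g


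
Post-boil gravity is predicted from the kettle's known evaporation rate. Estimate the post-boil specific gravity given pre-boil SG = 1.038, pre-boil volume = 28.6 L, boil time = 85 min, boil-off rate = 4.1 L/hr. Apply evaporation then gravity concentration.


V_post = V_pre − rate·(t/60);  SG_post = 1 + (SG_pre−1)·V_pre/V_post
V_post = 28.6 − 4.1·(85/60) = 22.7917
SG_post = 1 + (1.038 − 1)·28.6/22.7917

1.0477


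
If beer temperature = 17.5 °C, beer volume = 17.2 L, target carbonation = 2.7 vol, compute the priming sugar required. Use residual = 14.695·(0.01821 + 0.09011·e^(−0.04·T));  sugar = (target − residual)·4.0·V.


residual = 14.695·(0.01821 + 0.09011·e^(−0.04·17.5)) = 0.9252
sugar = (2.7 − 0.9252)·4.0·17.2

122.1092 g


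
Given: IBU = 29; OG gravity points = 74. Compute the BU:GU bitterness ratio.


BU:GU = IBU / OG_points
BU:GU = 29 / 74

0.3919


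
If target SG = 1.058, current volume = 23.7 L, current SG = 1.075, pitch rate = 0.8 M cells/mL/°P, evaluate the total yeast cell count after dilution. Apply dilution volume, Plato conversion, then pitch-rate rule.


V_w = V·((SG_c−1)/(SG_t−1)−1);  °P = 259 − 259/SG_t;  cells = rate·(V+V_w)·°P
V_w = 23.7·((1.075−1)/(1.058−1)−1) = 6.9466
V_final = 23.7 + 6.9466 = 30.6466
°P = 259 − 259/1.058 = 14.1985
cells = 0.8·30.6466·14.1985

348.1078 billion cells


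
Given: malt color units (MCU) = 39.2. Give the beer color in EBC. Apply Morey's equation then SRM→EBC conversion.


SRM = 1.4922·MCU^0.6859;  EBC = SRM·1.97
SRM = 1.4922·39.2^0.6859 = 18.4783
EBC = 18.4783·1.97

36.4022 EBC


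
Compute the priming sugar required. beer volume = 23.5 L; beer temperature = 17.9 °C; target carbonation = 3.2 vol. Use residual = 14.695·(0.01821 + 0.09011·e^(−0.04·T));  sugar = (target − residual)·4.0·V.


residual = 14.695·(0.01821 + 0.09011·e^(−0.04·17.9)) = 0.9147
sugar = (3.2 − 0.9147)·4.0·23.5

214.8163 g


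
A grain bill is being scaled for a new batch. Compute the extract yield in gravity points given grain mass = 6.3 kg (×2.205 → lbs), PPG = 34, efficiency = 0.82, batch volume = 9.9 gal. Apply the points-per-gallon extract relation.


points = lbs × PPG × eff / vol
lbs = 6.3 × 2.205 = 13.8915
points = 13.8915 × 34 × 0.82 / 9.9

39.1207 points


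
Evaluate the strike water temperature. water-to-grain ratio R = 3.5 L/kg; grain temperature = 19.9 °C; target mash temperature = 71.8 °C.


T_strike = (0.41/R)·(T_mash − T_grain) + T_mash
T_strike = (0.41/3.5)·(71.8 − 19.9) + 71.8

77.8797 °C


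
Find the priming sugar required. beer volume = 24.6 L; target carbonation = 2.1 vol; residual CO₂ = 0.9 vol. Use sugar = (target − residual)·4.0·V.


sugar = (2.1 − 0.9)·4.0·24.6

118.0800 g


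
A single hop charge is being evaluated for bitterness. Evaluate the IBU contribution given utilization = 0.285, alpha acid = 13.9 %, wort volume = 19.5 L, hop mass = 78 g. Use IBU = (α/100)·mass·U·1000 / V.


IBU = (13.9/100)·78·0.285·1000 / 19.5

158.4600 IBU


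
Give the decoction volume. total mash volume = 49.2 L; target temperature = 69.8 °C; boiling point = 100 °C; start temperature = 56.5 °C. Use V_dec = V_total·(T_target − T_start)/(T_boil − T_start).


V_dec = 49.2·(69.8 − 56.5)/(100 − 56.5)

15.0428 L


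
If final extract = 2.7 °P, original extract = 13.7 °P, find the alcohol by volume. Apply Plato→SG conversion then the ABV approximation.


SG = 259/(259 − P);  ABV = (OG − FG)·131.25
OG = 259/(259 − 13.7) = 1.0558
FG = 259/(259 − 2.7) = 1.0105
ABV = (1.0558 − 1.0105)·131.25

5.9477 % ABV


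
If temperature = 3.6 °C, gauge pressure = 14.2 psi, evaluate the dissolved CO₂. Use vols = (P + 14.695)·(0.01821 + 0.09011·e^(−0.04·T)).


vols = (14.2 + 14.695)·(0.01821 + 0.09011·e^(−0.04·3.6))

2.7807 volumes


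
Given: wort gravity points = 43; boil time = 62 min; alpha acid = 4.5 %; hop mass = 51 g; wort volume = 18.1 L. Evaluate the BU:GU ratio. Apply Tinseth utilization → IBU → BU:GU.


U = 1.65·0.000125^(GP/1000)·(1−e^(−0.04t))/4.15;  IBU = (α/100)·m·U·1000/V;  BU:GU = IBU/GP
U = 1.65·0.000125^(43/1000)·(1−e^(−0.04·62))/4.15 = 0.2475
IBU = (4.5/100)·51·0.2475·1000/18.1 = 31.3852
BU:GU = 31.3852/43

0.7299


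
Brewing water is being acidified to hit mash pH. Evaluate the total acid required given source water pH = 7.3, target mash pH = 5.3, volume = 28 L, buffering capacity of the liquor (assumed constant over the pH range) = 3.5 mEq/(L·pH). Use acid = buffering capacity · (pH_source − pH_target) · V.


acid = 3.5 · (7.3 − 5.3) · 28

196.0000 mEq


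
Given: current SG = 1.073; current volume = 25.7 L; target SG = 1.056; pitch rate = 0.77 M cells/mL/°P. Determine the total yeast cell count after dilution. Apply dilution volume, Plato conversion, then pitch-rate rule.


V_w = V·((SG_c−1)/(SG_t−1)−1);  °P = 259 − 259/SG_t;  cells = rate·(V+V_w)·°P
V_w = 25.7·((1.073−1)/(1.056−1)−1) = 7.8018
V_final = 25.7 + 7.8018 = 33.5018
°P = 259 − 259/1.056 = 13.7348
cells = 0.77·33.5018·13.7348

354.3093 billion cells


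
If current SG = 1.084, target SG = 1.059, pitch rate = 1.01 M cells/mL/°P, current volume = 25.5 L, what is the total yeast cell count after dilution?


V_w = V·((SG_c−1)/(SG_t−1)−1);  °P = 259 − 259/SG_t;  cells = rate·(V+V_w)·°P
V_w = 25.5·((1.084−1)/(1.059−1)−1) = 10.8051
V_final = 25.5 + 10.8051 = 36.3051
°P = 259 − 259/1.059 = 14.4297
cells = 1.01·36.3051·14.4297

529.1084 billion cells


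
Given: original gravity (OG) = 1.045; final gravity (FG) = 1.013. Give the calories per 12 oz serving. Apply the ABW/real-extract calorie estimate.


ABW = (OG−FG)·131.25·0.79/FG;  °P = 259 − 259/SG (for OG→OE and FG→AE);  RE = 0.1808·OE + 0.8192·AE;  Cal = (6.9·ABW + 4·(RE−0.1))·FG·3.55
ABW = (1.045 − 1.013)·131.25·0.79/1.013 = 3.2754
OE = 259 − 259/1.045 = 11.1531 °P
AE = 259 − 259/1.013 = 3.3238 °P
RE = 0.1808·11.1531 + 0.8192·3.3238 = 4.7393 °P
Cal = (6.9·3.2754 + 4·(4.7393−0.1))·1.013·3.55

148.0093 kcal


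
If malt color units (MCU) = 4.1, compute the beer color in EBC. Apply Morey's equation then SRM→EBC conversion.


SRM = 1.4922·MCU^0.6859;  EBC = SRM·1.97
SRM = 1.4922·4.1^0.6859 = 3.9277
EBC = 3.9277·1.97

7.7375 EBC


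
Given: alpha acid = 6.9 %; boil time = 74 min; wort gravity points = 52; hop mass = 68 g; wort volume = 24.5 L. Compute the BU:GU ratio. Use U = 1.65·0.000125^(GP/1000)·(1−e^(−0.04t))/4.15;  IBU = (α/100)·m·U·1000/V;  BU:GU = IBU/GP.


U = 1.65·0.000125^(52/1000)·(1−e^(−0.04·74))/4.15 = 0.2362
IBU = (6.9/100)·68·0.2362·1000/24.5 = 45.2437
BU:GU = 45.2437/52

0.8701


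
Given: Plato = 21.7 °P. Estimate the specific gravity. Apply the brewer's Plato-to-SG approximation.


SG = 259/(259 − P)
SG = 259/(259 − 21.7)

1.0914


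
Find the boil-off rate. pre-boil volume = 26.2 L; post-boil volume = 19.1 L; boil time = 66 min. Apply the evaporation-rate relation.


rate = (V_pre − V_post) / (t_min/60)
rate = (26.2 − 19.1) / (66/60)

6.4545 L/hr


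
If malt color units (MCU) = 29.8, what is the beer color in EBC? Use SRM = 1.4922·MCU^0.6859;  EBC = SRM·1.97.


SRM = 1.4922·29.8^0.6859 = 15.3106
EBC = 15.3106·1.97

30.1619 EBC


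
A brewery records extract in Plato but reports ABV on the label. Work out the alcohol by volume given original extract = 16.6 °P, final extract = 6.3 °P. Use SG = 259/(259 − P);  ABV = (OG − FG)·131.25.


OG = 259/(259 − 16.6) = 1.0685
FG = 259/(259 − 6.3) = 1.0249
ABV = (1.0685 − 1.0249)·131.25

5.7161 % ABV


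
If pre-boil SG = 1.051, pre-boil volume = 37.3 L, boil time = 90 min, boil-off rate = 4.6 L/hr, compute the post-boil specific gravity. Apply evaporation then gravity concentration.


V_post = V_pre − rate·(t/60);  SG_post = 1 + (SG_pre−1)·V_pre/V_post
V_post = 37.3 − 4.6·(90/60) = 30.4000
SG_post = 1 + (1.051 − 1)·37.3/30.4000

1.0626


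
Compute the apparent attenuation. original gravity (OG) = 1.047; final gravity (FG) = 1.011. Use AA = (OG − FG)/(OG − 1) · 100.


AA = (1.047 − 1.011)/(1.047 − 1) · 100

76.5957 %


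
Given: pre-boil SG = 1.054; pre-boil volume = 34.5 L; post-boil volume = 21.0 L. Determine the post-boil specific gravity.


SG_post = 1 + (SG_pre − 1)·V_pre/V_post
pts_pre = (1.054 − 1)·1000 = 54.0000
pts_post = 54.0000·34.5/21.0 = 88.7143
SG_post = 1 + 88.7143/1000

1.0887


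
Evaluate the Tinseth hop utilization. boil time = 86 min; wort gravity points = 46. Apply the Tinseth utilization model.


U = 1.65·0.000125^(GP/1000) · (1 − e^(−0.04·t))/4.15
bigness = 1.65·0.000125^(46/1000) = 1.0913
boil_factor = (1 − e^(−0.04·86))/4.15 = 0.2332
U = 1.0913 · 0.2332

0.2545


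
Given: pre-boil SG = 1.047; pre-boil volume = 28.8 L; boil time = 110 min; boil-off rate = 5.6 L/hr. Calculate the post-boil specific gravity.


V_post = V_pre − rate·(t/60);  SG_post = 1 + (SG_pre−1)·V_pre/V_post
V_post = 28.8 − 5.6·(110/60) = 18.5333
SG_post = 1 + (1.047 − 1)·28.8/18.5333

1.0730


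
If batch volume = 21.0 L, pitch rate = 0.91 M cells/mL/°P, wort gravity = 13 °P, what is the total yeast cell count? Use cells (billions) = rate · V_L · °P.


cells = 0.91 · 21.0 · 13

248.4300 billion cells


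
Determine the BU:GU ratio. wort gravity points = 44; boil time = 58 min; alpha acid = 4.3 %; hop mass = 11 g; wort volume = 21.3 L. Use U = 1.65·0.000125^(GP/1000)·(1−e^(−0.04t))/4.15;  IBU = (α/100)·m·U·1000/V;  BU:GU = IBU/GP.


U = 1.65·0.000125^(44/1000)·(1−e^(−0.04·58))/4.15 = 0.2414
IBU = (4.3/100)·11·0.2414·1000/21.3 = 5.3611
BU:GU = 5.3611/44

0.1218


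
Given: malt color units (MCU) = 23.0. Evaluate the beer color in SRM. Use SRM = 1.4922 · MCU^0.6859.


SRM = 1.4922 · 23.0^0.6859

12.8185 SRM


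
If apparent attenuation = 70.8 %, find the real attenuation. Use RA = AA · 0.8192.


RA = 70.8 · 0.8192

57.9994 %


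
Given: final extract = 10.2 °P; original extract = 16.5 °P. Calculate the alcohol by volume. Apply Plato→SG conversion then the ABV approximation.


SG = 259/(259 − P);  ABV = (OG − FG)·131.25
OG = 259/(259 − 16.5) = 1.0680
FG = 259/(259 − 10.2) = 1.0410
ABV = (1.0680 − 1.0410)·131.25

3.5496 % ABV


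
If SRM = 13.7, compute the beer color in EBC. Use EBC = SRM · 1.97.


EBC = 13.7 · 1.97

26.9890 EBC


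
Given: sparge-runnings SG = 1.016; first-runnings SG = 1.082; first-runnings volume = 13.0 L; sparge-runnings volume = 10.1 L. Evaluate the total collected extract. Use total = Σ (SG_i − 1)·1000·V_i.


first = (1.082 − 1)·1000·13.0 = 1066.0000
sparge = (1.016 − 1)·1000·10.1 = 161.6000
total = 1066.0000 + 161.6000

1227.6000 gravity·L


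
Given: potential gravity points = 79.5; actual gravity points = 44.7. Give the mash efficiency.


efficiency = actual / potential × 100
efficiency = 44.7 / 79.5 × 100

56.2264 %


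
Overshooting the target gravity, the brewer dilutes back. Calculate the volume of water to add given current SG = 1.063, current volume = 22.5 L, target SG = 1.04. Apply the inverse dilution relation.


V_water = V·((SG_curr − 1)/(SG_target − 1) − 1)
V_water = 22.5·((1.063 − 1)/(1.04 − 1) − 1)

12.9375 L


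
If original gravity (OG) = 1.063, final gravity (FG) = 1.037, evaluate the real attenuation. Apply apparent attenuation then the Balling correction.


AA = (OG−FG)/(OG−1)·100;  RA = AA·0.8192
AA = (1.063 − 1.037)/(1.063 − 1)·100 = 41.2698
RA = 41.2698·0.8192

33.8083 %


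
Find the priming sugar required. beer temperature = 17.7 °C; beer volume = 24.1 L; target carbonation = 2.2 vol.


residual = 14.695·(0.01821 + 0.09011·e^(−0.04·T));  sugar = (target − residual)·4.0·V
residual = 14.695·(0.01821 + 0.09011·e^(−0.04·17.7)) = 0.9199
sugar = (2.2 − 0.9199)·4.0·24.1

123.3999 g


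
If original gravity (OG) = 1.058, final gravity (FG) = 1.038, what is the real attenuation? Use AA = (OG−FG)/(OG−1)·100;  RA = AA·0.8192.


AA = (1.058 − 1.038)/(1.058 − 1)·100 = 34.4828
RA = 34.4828·0.8192

28.2483 %


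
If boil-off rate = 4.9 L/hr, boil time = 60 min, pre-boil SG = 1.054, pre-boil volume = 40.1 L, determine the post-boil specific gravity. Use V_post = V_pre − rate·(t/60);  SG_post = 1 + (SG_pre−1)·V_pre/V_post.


V_post = 40.1 − 4.9·(60/60) = 35.2000
SG_post = 1 + (1.054 − 1)·40.1/35.2000

1.0615


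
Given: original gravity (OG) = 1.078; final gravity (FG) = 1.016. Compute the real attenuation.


AA = (OG−FG)/(OG−1)·100;  RA = AA·0.8192
AA = (1.078 − 1.016)/(1.078 − 1)·100 = 79.4872
RA = 79.4872·0.8192

65.1159 %


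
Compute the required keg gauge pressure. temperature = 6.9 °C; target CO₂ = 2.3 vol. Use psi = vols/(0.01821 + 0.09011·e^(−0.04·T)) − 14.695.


psi = 2.3/(0.01821 + 0.09011·e^(−0.04·6.9)) − 14.695

11.8680 psi


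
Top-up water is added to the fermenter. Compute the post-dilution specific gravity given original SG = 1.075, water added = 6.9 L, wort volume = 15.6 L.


SG_new = 1 + (SG_old − 1)·V_old/(V_old + V_water)
pts = (1.075 − 1)·1000·15.6/(15.6 + 6.9) = 52.0000
SG_new = 1 + 52.0000/1000

1.0520


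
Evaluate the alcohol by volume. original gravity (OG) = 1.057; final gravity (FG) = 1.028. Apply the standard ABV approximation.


ABV = (OG − FG) · 131.25
ABV = (1.057 − 1.028) · 131.25

3.8062 % ABV


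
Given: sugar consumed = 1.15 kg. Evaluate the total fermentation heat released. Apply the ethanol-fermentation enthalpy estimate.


Q = m_sugar · 590 kJ/kg
Q = 1.15 · 590

678.5000 kJ


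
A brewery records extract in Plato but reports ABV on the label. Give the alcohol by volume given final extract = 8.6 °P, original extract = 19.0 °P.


SG = 259/(259 − P);  ABV = (OG − FG)·131.25
OG = 259/(259 − 19.0) = 1.0792
FG = 259/(259 − 8.6) = 1.0343
ABV = (1.0792 − 1.0343)·131.25

5.8828 % ABV


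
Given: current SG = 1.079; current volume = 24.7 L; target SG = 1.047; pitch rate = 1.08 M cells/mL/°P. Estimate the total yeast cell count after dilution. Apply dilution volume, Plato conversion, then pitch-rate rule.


V_w = V·((SG_c−1)/(SG_t−1)−1);  °P = 259 − 259/SG_t;  cells = rate·(V+V_w)·°P
V_w = 24.7·((1.079−1)/(1.047−1)−1) = 16.8170
V_final = 24.7 + 16.8170 = 41.5170
°P = 259 − 259/1.047 = 11.6266
cells = 1.08·41.5170·11.6266

521.3158 billion cells


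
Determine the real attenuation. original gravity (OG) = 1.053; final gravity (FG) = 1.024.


AA = (OG−FG)/(OG−1)·100;  RA = AA·0.8192
AA = (1.053 − 1.024)/(1.053 − 1)·100 = 54.7170
RA = 54.7170·0.8192

44.8242 %


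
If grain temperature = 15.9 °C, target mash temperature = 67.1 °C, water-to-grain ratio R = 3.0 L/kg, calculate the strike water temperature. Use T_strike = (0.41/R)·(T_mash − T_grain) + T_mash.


T_strike = (0.41/3.0)·(67.1 − 15.9) + 67.1

74.0973 °C


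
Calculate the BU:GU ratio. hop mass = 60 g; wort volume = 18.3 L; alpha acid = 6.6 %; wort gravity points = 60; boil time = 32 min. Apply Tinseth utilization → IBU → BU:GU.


U = 1.65·0.000125^(GP/1000)·(1−e^(−0.04t))/4.15;  IBU = (α/100)·m·U·1000/V;  BU:GU = IBU/GP
U = 1.65·0.000125^(60/1000)·(1−e^(−0.04·32))/4.15 = 0.1674
IBU = (6.6/100)·60·0.1674·1000/18.3 = 36.2251
BU:GU = 36.2251/60

0.6038


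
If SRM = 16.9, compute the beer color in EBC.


EBC = SRM · 1.97
EBC = 16.9 · 1.97

33.2930 EBC


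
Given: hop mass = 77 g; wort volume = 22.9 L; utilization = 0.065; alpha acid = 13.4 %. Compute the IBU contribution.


IBU = (α/100)·mass·U·1000 / V
IBU = (13.4/100)·77·0.065·1000 / 22.9

29.2869 IBU


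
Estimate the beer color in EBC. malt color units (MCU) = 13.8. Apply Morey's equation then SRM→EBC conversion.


SRM = 1.4922·MCU^0.6859;  EBC = SRM·1.97
SRM = 1.4922·13.8^0.6859 = 9.0296
EBC = 9.0296·1.97

17.7884 EBC


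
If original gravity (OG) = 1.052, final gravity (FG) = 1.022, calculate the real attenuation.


AA = (OG−FG)/(OG−1)·100;  RA = AA·0.8192
AA = (1.052 − 1.022)/(1.052 − 1)·100 = 57.6923
RA = 57.6923·0.8192

47.2615 %


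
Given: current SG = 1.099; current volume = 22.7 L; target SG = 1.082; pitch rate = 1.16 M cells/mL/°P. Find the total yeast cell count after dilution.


V_w = V·((SG_c−1)/(SG_t−1)−1);  °P = 259 − 259/SG_t;  cells = rate·(V+V_w)·°P
V_w = 22.7·((1.099−1)/(1.082−1)−1) = 4.7061
V_final = 22.7 + 4.7061 = 27.4061
°P = 259 − 259/1.082 = 19.6285
cells = 1.16·27.4061·19.6285

624.0100 billion cells


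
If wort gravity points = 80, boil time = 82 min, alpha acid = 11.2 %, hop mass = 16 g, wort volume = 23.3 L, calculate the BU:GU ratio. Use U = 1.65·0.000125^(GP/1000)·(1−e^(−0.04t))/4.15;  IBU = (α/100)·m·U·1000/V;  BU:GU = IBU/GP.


U = 1.65·0.000125^(80/1000)·(1−e^(−0.04·82))/4.15 = 0.1864
IBU = (11.2/100)·16·0.1864·1000/23.3 = 14.3388
BU:GU = 14.3388/80

0.1792


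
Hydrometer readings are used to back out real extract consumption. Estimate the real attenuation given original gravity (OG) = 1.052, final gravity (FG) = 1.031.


AA = (OG−FG)/(OG−1)·100;  RA = AA·0.8192
AA = (1.052 − 1.031)/(1.052 − 1)·100 = 40.3846
RA = 40.3846·0.8192

33.0831 %


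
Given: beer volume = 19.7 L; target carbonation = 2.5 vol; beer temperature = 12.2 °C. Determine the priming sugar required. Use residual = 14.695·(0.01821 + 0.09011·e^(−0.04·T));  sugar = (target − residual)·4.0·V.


residual = 14.695·(0.01821 + 0.09011·e^(−0.04·12.2)) = 1.0804
sugar = (2.5 − 1.0804)·4.0·19.7

111.8614 g


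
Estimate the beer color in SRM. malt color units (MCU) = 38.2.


SRM = 1.4922 · MCU^0.6859
SRM = 1.4922 · 38.2^0.6859

18.1537 SRM


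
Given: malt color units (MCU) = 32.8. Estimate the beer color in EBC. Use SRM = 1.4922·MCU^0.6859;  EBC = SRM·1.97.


SRM = 1.4922·32.8^0.6859 = 16.3518
EBC = 16.3518·1.97

32.2130 EBC


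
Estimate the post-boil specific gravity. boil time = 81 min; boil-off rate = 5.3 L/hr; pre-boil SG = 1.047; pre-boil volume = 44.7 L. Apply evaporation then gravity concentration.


V_post = V_pre − rate·(t/60);  SG_post = 1 + (SG_pre−1)·V_pre/V_post
V_post = 44.7 − 5.3·(81/60) = 37.5450
SG_post = 1 + (1.047 − 1)·44.7/37.5450

1.0560


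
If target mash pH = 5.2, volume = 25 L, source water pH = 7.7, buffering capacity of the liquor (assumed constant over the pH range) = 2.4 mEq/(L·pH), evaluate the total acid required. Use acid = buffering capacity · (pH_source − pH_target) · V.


acid = 2.4 · (7.7 − 5.2) · 25

150.0000 mEq


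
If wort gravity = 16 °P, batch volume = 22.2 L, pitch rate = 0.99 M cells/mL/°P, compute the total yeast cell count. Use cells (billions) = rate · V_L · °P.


cells = 0.99 · 22.2 · 16

351.6480 billion cells


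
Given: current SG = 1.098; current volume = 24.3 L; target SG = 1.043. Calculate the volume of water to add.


V_water = V·((SG_curr − 1)/(SG_target − 1) − 1)
V_water = 24.3·((1.098 − 1)/(1.043 − 1) − 1)

31.0814 L


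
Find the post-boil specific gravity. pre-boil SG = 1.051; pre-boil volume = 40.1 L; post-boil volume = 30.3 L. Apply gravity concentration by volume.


SG_post = 1 + (SG_pre − 1)·V_pre/V_post
pts_pre = (1.051 − 1)·1000 = 51.0000
pts_post = 51.0000·40.1/30.3 = 67.4950
SG_post = 1 + 67.4950/1000

1.0675


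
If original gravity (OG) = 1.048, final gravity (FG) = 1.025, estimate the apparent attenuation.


AA = (OG − FG)/(OG − 1) · 100
AA = (1.048 − 1.025)/(1.048 − 1) · 100

47.9167 %


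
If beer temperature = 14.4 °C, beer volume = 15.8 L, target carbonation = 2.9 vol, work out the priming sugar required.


residual = 14.695·(0.01821 + 0.09011·e^(−0.04·T));  sugar = (target − residual)·4.0·V
residual = 14.695·(0.01821 + 0.09011·e^(−0.04·14.4)) = 1.0120
sugar = (2.9 − 1.0120)·4.0·15.8

119.3237 g


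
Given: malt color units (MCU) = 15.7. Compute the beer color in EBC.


SRM = 1.4922·MCU^0.6859;  EBC = SRM·1.97
SRM = 1.4922·15.7^0.6859 = 9.8649
EBC = 9.8649·1.97

19.4339 EBC
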